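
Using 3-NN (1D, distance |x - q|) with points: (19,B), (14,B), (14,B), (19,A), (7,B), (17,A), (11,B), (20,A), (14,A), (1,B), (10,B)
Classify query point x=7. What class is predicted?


Distances: |19-7|=12, |14-7|=7, |14-7|=7, |19-7|=12, |7-7|=0, |17-7|=10, |11-7|=4, |20-7|=13, |14-7|=7, |1-7|=6, |10-7|=3. 3 nearest: (7,B), (10,B), (11,B). Counts: {'B': 3}. Majority class: B.

B


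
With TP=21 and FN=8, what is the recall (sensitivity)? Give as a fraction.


Recall = TP / (TP + FN) = 21 / 29 = 21/29.

21/29


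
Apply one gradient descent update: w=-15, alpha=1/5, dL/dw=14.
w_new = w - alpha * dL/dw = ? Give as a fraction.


w_new = -15 - 1/5 * 14 = -15 - 14/5 = -89/5.

-89/5


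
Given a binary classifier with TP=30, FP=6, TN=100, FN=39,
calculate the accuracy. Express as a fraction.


Accuracy = (TP + TN) / (TP + TN + FP + FN) = (30 + 100) / 175 = 26/35.

26/35


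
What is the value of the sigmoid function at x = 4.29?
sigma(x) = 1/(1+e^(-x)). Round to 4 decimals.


sigma(4.29) = 1/(1+e^(-4.29)) = 1/(1+0.013705) = 1/1.013705 = 0.9865.

0.9865


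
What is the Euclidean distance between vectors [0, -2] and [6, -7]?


d = sqrt(sum of squared differences). (0-6)^2=36, (-2--7)^2=25. Sum = 61.

sqrt(61)


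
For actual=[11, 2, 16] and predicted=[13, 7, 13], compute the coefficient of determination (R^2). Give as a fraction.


Mean(y) = 29/3. SS_res = 38. SS_tot = 302/3. R^2 = 1 - 38/(302/3) = 94/151.

94/151


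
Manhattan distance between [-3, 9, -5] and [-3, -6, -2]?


d = sum of absolute differences: |-3--3|=0 + |9--6|=15 + |-5--2|=3 = 18.

18


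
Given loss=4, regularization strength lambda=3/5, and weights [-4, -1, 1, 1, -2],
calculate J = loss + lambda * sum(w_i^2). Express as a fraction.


L2 sq norm = sum(w^2) = 23. J = 4 + 3/5 * 23 = 89/5.

89/5


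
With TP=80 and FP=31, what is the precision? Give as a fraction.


Precision = TP / (TP + FP) = 80 / 111 = 80/111.

80/111


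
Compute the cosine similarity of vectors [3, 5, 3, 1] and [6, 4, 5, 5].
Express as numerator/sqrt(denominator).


dot = 58. |a|^2 = 44, |b|^2 = 102. cos = 58/sqrt(4488).

58/sqrt(4488)


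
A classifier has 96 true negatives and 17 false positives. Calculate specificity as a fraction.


Specificity = TN / (TN + FP) = 96 / 113 = 96/113.

96/113


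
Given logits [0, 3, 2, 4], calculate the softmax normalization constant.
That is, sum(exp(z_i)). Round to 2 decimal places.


Denom = e^0=1.0000 + e^3=20.0855 + e^2=7.3891 + e^4=54.5982. Sum = 83.0728, which rounds to 83.07.

83.07


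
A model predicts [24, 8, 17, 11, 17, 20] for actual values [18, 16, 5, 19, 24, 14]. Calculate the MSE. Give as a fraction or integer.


MSE = (1/6) * ((18-24)^2=36 + (16-8)^2=64 + (5-17)^2=144 + (19-11)^2=64 + (24-17)^2=49 + (14-20)^2=36). Sum = 393. MSE = 131/2.

131/2


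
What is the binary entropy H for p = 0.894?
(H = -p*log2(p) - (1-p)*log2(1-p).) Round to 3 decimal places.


H = -0.894*log2(0.894) - 0.106*log2(0.106) = 0.488.

0.488


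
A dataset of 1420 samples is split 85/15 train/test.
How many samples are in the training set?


Test set = 1420 * 15% = 213. Training set = 1420 - 213 = 1207.

1207


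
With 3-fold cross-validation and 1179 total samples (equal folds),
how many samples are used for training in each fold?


Each validation fold has 1179/3 = 393 samples. Training set = 1179 - 393 = 786.

786


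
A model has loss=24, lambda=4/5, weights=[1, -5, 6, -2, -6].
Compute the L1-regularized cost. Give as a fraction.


L1 norm = sum(|w|) = 20. J = 24 + 4/5 * 20 = 40.

40


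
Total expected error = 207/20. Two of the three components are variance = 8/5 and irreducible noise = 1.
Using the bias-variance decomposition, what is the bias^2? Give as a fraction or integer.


Total error = bias^2 + variance + irreducible noise. So bias^2 = 207/20 - 8/5 - 1 = 31/4.

31/4


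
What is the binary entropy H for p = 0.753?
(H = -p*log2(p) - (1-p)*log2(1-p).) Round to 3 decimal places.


H = -0.753*log2(0.753) - 0.247*log2(0.247) = 0.806.

0.806


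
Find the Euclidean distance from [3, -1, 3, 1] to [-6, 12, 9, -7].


d = sqrt(sum of squared differences). (3--6)^2=81, (-1-12)^2=169, (3-9)^2=36, (1--7)^2=64. Sum = 350.

sqrt(350)


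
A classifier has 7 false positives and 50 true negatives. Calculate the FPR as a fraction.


FPR = FP / (FP + TN) = 7 / 57 = 7/57.

7/57


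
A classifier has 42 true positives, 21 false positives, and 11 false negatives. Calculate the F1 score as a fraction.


Precision = 42/63 = 2/3. Recall = 42/53 = 42/53. F1 = 2*P*R/(P+R) = 21/29.

21/29


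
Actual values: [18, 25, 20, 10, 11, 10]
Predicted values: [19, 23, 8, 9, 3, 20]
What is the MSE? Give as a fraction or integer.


MSE = (1/6) * ((18-19)^2=1 + (25-23)^2=4 + (20-8)^2=144 + (10-9)^2=1 + (11-3)^2=64 + (10-20)^2=100). Sum = 314. MSE = 157/3.

157/3


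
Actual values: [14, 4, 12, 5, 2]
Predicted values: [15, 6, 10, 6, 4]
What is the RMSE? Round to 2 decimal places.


MSE = 2.8000. RMSE = sqrt(2.8000) = 1.67.

1.67


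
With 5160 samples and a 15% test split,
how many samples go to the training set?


Test set = 5160 * 15% = 774. Training set = 5160 - 774 = 4386.

4386


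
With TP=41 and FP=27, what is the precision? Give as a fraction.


Precision = TP / (TP + FP) = 41 / 68 = 41/68.

41/68


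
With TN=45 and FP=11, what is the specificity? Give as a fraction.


Specificity = TN / (TN + FP) = 45 / 56 = 45/56.

45/56


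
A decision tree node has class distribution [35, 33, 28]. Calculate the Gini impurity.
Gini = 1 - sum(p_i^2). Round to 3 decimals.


Total = 96. Proportions: 35/96, 33/96, 28/96. sum(p_i^2) = 0.3362. Gini = 1 - 0.3362 = 0.6638, which rounds to 0.664.

0.664


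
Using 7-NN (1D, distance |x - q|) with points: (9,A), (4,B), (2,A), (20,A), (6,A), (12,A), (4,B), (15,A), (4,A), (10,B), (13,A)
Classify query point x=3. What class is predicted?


Distances: |9-3|=6, |4-3|=1, |2-3|=1, |20-3|=17, |6-3|=3, |12-3|=9, |4-3|=1, |15-3|=12, |4-3|=1, |10-3|=7, |13-3|=10. 7 nearest: (2,A), (4,A), (4,B), (4,B), (6,A), (9,A), (10,B). Counts: {'A': 4, 'B': 3}. Majority class: A.

A


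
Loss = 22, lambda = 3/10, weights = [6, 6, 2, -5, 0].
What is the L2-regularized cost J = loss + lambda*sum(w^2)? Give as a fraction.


L2 sq norm = sum(w^2) = 101. J = 22 + 3/10 * 101 = 523/10.

523/10


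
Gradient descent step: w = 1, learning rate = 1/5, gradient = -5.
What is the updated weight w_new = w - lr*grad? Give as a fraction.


w_new = 1 - 1/5 * -5 = 1 - -1 = 2.

2


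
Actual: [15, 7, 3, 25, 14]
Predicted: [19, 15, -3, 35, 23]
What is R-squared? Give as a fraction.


Mean(y) = 64/5. SS_res = 297. SS_tot = 1424/5. R^2 = 1 - 297/(1424/5) = -61/1424.

-61/1424


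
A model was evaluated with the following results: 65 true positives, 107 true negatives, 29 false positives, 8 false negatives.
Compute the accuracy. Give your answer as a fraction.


Accuracy = (TP + TN) / (TP + TN + FP + FN) = (65 + 107) / 209 = 172/209.

172/209


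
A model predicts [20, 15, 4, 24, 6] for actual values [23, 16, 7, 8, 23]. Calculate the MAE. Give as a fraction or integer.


MAE = (1/5) * (|23-20|=3 + |16-15|=1 + |7-4|=3 + |8-24|=16 + |23-6|=17). Sum = 40. MAE = 8.

8


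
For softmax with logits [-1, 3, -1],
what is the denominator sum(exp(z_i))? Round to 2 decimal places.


Denom = e^-1=0.3679 + e^3=20.0855 + e^-1=0.3679. Sum = 20.8213, which rounds to 20.82.

20.82


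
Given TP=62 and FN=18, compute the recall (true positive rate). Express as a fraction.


Recall = TP / (TP + FN) = 62 / 80 = 31/40.

31/40


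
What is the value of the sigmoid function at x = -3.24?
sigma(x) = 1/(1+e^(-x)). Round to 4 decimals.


sigma(-3.24) = 1/(1+e^(3.24)) = 1/(1+25.533722) = 1/26.533722 = 0.0377.

0.0377


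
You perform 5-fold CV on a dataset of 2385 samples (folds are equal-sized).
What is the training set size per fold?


Each validation fold has 2385/5 = 477 samples. Training set = 2385 - 477 = 1908.

1908


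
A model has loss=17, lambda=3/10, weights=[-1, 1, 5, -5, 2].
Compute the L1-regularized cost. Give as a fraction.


L1 norm = sum(|w|) = 14. J = 17 + 3/10 * 14 = 106/5.

106/5


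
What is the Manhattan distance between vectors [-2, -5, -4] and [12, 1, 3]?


d = sum of absolute differences: |-2-12|=14 + |-5-1|=6 + |-4-3|=7 = 27.

27


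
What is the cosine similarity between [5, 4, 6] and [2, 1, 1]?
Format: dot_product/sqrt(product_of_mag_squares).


dot = 20. |a|^2 = 77, |b|^2 = 6. cos = 20/sqrt(462).

20/sqrt(462)


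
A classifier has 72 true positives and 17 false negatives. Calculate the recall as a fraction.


Recall = TP / (TP + FN) = 72 / 89 = 72/89.

72/89


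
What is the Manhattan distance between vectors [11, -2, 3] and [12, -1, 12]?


d = sum of absolute differences: |11-12|=1 + |-2--1|=1 + |3-12|=9 = 11.

11


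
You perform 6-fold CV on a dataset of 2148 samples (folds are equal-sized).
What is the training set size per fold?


Each validation fold has 2148/6 = 358 samples. Training set = 2148 - 358 = 1790.

1790


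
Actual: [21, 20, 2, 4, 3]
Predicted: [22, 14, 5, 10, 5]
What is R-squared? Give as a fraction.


Mean(y) = 10. SS_res = 86. SS_tot = 370. R^2 = 1 - 86/(370) = 142/185.

142/185


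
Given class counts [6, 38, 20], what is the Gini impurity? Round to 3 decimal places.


Total = 64. Proportions: 6/64, 38/64, 20/64. sum(p_i^2) = 0.4590. Gini = 1 - 0.4590 = 0.5410, which rounds to 0.541.

0.541


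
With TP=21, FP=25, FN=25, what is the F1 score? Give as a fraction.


Precision = 21/46 = 21/46. Recall = 21/46 = 21/46. F1 = 2*P*R/(P+R) = 21/46.

21/46


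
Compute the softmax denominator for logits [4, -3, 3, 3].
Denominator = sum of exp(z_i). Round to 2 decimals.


Denom = e^4=54.5982 + e^-3=0.0498 + e^3=20.0855 + e^3=20.0855. Sum = 94.8190, which rounds to 94.82.

94.82


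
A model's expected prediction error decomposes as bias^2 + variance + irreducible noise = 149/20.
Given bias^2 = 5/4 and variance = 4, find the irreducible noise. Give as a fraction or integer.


Total error = bias^2 + variance + irreducible noise. So irreducible noise = 149/20 - 5/4 - 4 = 11/5.

11/5


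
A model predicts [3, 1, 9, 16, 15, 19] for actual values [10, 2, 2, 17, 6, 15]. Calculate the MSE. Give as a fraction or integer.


MSE = (1/6) * ((10-3)^2=49 + (2-1)^2=1 + (2-9)^2=49 + (17-16)^2=1 + (6-15)^2=81 + (15-19)^2=16). Sum = 197. MSE = 197/6.

197/6


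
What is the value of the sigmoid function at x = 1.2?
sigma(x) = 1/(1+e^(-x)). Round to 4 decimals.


sigma(1.2) = 1/(1+e^(-1.2)) = 1/(1+0.301194) = 1/1.301194 = 0.7685.

0.7685


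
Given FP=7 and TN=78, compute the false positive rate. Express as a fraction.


FPR = FP / (FP + TN) = 7 / 85 = 7/85.

7/85


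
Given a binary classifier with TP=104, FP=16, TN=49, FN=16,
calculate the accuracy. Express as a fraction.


Accuracy = (TP + TN) / (TP + TN + FP + FN) = (104 + 49) / 185 = 153/185.

153/185


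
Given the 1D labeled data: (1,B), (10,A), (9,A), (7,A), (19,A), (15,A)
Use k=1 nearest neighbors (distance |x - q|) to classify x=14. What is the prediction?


Distances: |1-14|=13, |10-14|=4, |9-14|=5, |7-14|=7, |19-14|=5, |15-14|=1. 1 nearest: (15,A). Counts: {'A': 1}. Majority class: A.

A


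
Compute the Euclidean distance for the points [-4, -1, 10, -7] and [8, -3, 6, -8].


d = sqrt(sum of squared differences). (-4-8)^2=144, (-1--3)^2=4, (10-6)^2=16, (-7--8)^2=1. Sum = 165.

sqrt(165)


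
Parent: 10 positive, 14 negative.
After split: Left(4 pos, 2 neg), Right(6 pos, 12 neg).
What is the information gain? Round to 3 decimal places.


H(parent) = 0.9799. H(left) = 0.9183, H(right) = 0.9183. Weighted = (6/24)*0.9183 + (18/24)*0.9183 = 0.9183. IG = 0.9799 - 0.9183 = 0.0616, which rounds to 0.062.

0.062


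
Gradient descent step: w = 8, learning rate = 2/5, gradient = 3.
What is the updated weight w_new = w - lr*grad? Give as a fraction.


w_new = 8 - 2/5 * 3 = 8 - 6/5 = 34/5.

34/5


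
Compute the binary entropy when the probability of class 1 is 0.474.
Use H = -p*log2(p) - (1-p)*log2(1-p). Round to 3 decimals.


H = -0.474*log2(0.474) - 0.526*log2(0.526) = 0.998.

0.998


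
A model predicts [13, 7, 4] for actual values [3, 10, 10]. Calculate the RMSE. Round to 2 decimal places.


MSE = 48.3333. RMSE = sqrt(48.3333) = 6.95.

6.95


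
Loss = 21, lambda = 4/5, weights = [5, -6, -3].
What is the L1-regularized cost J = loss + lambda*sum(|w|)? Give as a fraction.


L1 norm = sum(|w|) = 14. J = 21 + 4/5 * 14 = 161/5.

161/5


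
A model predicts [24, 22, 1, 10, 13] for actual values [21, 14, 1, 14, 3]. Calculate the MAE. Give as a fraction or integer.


MAE = (1/5) * (|21-24|=3 + |14-22|=8 + |1-1|=0 + |14-10|=4 + |3-13|=10). Sum = 25. MAE = 5.

5


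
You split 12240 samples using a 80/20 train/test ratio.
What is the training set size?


Test set = 12240 * 20% = 2448. Training set = 12240 - 2448 = 9792.

9792


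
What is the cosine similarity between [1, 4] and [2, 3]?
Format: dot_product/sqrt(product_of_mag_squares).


dot = 14. |a|^2 = 17, |b|^2 = 13. cos = 14/sqrt(221).

14/sqrt(221)


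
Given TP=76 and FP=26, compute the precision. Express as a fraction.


Precision = TP / (TP + FP) = 76 / 102 = 38/51.

38/51


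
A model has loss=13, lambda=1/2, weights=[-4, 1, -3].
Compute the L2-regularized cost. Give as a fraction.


L2 sq norm = sum(w^2) = 26. J = 13 + 1/2 * 26 = 26.

26


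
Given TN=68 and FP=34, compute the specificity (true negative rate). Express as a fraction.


Specificity = TN / (TN + FP) = 68 / 102 = 2/3.

2/3


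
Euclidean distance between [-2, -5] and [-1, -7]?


d = sqrt(sum of squared differences). (-2--1)^2=1, (-5--7)^2=4. Sum = 5.

sqrt(5)


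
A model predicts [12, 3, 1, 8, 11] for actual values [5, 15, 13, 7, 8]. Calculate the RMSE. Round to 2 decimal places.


MSE = 69.4000. RMSE = sqrt(69.4000) = 8.33.

8.33


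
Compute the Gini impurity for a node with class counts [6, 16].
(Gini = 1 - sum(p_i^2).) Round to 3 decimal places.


Total = 22. Proportions: 6/22, 16/22. sum(p_i^2) = 0.6033. Gini = 1 - 0.6033 = 0.3967, which rounds to 0.397.

0.397


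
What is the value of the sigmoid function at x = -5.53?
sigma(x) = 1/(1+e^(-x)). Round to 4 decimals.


sigma(-5.53) = 1/(1+e^(5.53)) = 1/(1+252.143911) = 1/253.143911 = 0.0040.

0.0040


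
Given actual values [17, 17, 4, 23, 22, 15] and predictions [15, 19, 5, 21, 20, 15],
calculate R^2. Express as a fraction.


Mean(y) = 49/3. SS_res = 17. SS_tot = 694/3. R^2 = 1 - 17/(694/3) = 643/694.

643/694


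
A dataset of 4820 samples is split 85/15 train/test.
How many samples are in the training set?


Test set = 4820 * 15% = 723. Training set = 4820 - 723 = 4097.

4097


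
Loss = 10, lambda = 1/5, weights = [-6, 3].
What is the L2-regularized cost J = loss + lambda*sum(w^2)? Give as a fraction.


L2 sq norm = sum(w^2) = 45. J = 10 + 1/5 * 45 = 19.

19


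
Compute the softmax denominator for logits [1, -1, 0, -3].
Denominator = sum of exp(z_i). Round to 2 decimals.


Denom = e^1=2.7183 + e^-1=0.3679 + e^0=1.0000 + e^-3=0.0498. Sum = 4.1360, which rounds to 4.14.

4.14


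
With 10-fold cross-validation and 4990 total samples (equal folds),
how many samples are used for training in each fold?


Each validation fold has 4990/10 = 499 samples. Training set = 4990 - 499 = 4491.

4491


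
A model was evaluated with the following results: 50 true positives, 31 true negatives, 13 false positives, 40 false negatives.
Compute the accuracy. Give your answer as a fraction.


Accuracy = (TP + TN) / (TP + TN + FP + FN) = (50 + 31) / 134 = 81/134.

81/134


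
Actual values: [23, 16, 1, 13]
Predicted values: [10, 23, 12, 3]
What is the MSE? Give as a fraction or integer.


MSE = (1/4) * ((23-10)^2=169 + (16-23)^2=49 + (1-12)^2=121 + (13-3)^2=100). Sum = 439. MSE = 439/4.

439/4


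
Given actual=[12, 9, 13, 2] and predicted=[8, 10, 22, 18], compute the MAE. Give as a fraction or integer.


MAE = (1/4) * (|12-8|=4 + |9-10|=1 + |13-22|=9 + |2-18|=16). Sum = 30. MAE = 15/2.

15/2


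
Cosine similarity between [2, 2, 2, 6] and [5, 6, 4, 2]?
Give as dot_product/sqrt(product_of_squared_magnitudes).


dot = 42. |a|^2 = 48, |b|^2 = 81. cos = 42/sqrt(3888).

42/sqrt(3888)


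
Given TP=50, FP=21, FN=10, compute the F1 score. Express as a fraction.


Precision = 50/71 = 50/71. Recall = 50/60 = 5/6. F1 = 2*P*R/(P+R) = 100/131.

100/131


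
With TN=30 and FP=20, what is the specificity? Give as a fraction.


Specificity = TN / (TN + FP) = 30 / 50 = 3/5.

3/5


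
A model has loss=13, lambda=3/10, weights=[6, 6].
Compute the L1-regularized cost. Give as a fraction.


L1 norm = sum(|w|) = 12. J = 13 + 3/10 * 12 = 83/5.

83/5


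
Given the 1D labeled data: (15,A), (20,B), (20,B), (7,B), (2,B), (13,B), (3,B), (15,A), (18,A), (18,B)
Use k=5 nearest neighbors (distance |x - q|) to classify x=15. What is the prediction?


Distances: |15-15|=0, |20-15|=5, |20-15|=5, |7-15|=8, |2-15|=13, |13-15|=2, |3-15|=12, |15-15|=0, |18-15|=3, |18-15|=3. 5 nearest: (15,A), (15,A), (13,B), (18,A), (18,B). Counts: {'A': 3, 'B': 2}. Majority class: A.

A


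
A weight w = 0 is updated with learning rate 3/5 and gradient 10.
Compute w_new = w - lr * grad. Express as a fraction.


w_new = 0 - 3/5 * 10 = 0 - 6 = -6.

-6


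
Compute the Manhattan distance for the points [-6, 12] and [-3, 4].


d = sum of absolute differences: |-6--3|=3 + |12-4|=8 = 11.

11


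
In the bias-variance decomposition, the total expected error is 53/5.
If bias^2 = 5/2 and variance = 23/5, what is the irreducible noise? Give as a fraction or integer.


Total error = bias^2 + variance + irreducible noise. So irreducible noise = 53/5 - 5/2 - 23/5 = 7/2.

7/2


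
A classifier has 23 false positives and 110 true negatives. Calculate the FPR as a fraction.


FPR = FP / (FP + TN) = 23 / 133 = 23/133.

23/133


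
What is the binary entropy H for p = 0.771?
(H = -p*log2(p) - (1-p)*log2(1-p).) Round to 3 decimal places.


H = -0.771*log2(0.771) - 0.229*log2(0.229) = 0.776.

0.776


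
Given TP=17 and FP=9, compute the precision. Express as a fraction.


Precision = TP / (TP + FP) = 17 / 26 = 17/26.

17/26


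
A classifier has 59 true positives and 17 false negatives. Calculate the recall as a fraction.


Recall = TP / (TP + FN) = 59 / 76 = 59/76.

59/76


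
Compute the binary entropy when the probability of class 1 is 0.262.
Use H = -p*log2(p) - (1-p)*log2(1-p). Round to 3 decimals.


H = -0.262*log2(0.262) - 0.738*log2(0.738) = 0.830.

0.830


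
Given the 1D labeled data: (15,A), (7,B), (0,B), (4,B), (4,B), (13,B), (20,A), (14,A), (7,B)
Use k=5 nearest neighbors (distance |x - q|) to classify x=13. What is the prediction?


Distances: |15-13|=2, |7-13|=6, |0-13|=13, |4-13|=9, |4-13|=9, |13-13|=0, |20-13|=7, |14-13|=1, |7-13|=6. 5 nearest: (13,B), (14,A), (15,A), (7,B), (7,B). Counts: {'B': 3, 'A': 2}. Majority class: B.

B


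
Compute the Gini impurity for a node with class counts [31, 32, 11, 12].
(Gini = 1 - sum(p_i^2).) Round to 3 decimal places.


Total = 86. Proportions: 31/86, 32/86, 11/86, 12/86. sum(p_i^2) = 0.3042. Gini = 1 - 0.3042 = 0.6958, which rounds to 0.696.

0.696


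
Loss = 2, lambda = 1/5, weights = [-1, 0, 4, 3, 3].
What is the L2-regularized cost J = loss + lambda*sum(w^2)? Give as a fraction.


L2 sq norm = sum(w^2) = 35. J = 2 + 1/5 * 35 = 9.

9


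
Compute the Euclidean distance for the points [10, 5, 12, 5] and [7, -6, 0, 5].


d = sqrt(sum of squared differences). (10-7)^2=9, (5--6)^2=121, (12-0)^2=144, (5-5)^2=0. Sum = 274.

sqrt(274)


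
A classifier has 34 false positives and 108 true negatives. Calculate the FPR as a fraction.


FPR = FP / (FP + TN) = 34 / 142 = 17/71.

17/71


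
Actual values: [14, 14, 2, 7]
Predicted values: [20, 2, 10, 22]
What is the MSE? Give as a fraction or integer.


MSE = (1/4) * ((14-20)^2=36 + (14-2)^2=144 + (2-10)^2=64 + (7-22)^2=225). Sum = 469. MSE = 469/4.

469/4


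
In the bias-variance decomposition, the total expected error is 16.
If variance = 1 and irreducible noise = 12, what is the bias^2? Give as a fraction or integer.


Total error = bias^2 + variance + irreducible noise. So bias^2 = 16 - 1 - 12 = 3.

3


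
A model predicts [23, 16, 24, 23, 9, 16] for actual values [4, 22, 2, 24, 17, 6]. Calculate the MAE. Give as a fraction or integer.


MAE = (1/6) * (|4-23|=19 + |22-16|=6 + |2-24|=22 + |24-23|=1 + |17-9|=8 + |6-16|=10). Sum = 66. MAE = 11.

11


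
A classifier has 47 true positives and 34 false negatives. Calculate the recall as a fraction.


Recall = TP / (TP + FN) = 47 / 81 = 47/81.

47/81


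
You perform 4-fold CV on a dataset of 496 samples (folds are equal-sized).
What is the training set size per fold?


Each validation fold has 496/4 = 124 samples. Training set = 496 - 124 = 372.

372


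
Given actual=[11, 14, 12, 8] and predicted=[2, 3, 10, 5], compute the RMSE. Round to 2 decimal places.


MSE = 53.7500. RMSE = sqrt(53.7500) = 7.33.

7.33


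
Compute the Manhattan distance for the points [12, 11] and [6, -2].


d = sum of absolute differences: |12-6|=6 + |11--2|=13 = 19.

19


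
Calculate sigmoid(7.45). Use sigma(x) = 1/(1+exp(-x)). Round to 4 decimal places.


sigma(7.45) = 1/(1+e^(-7.45)) = 1/(1+0.000581) = 1/1.000581 = 0.9994.

0.9994


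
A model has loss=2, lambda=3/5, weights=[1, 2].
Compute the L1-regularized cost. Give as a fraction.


L1 norm = sum(|w|) = 3. J = 2 + 3/5 * 3 = 19/5.

19/5


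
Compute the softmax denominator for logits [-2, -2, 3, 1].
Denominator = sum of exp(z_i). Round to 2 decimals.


Denom = e^-2=0.1353 + e^-2=0.1353 + e^3=20.0855 + e^1=2.7183. Sum = 23.0744, which rounds to 23.07.

23.07


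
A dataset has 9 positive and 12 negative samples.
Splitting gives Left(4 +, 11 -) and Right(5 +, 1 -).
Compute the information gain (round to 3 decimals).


H(parent) = 0.9852. H(left) = 0.8366, H(right) = 0.6500. Weighted = (15/21)*0.8366 + (6/21)*0.6500 = 0.7833. IG = 0.9852 - 0.7833 = 0.2019, which rounds to 0.202.

0.202


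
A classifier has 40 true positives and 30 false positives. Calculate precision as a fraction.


Precision = TP / (TP + FP) = 40 / 70 = 4/7.

4/7


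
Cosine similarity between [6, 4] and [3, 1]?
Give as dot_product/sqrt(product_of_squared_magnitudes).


dot = 22. |a|^2 = 52, |b|^2 = 10. cos = 22/sqrt(520).

22/sqrt(520)


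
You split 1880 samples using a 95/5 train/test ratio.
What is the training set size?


Test set = 1880 * 5% = 94. Training set = 1880 - 94 = 1786.

1786


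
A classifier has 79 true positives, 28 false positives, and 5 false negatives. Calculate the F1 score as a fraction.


Precision = 79/107 = 79/107. Recall = 79/84 = 79/84. F1 = 2*P*R/(P+R) = 158/191.

158/191


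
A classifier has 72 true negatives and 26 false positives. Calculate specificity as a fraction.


Specificity = TN / (TN + FP) = 72 / 98 = 36/49.

36/49


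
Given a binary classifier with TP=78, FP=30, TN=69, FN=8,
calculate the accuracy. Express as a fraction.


Accuracy = (TP + TN) / (TP + TN + FP + FN) = (78 + 69) / 185 = 147/185.

147/185


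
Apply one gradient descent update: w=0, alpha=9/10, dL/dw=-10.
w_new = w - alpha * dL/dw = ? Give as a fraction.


w_new = 0 - 9/10 * -10 = 0 - -9 = 9.

9


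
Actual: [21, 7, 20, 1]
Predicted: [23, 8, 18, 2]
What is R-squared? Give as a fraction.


Mean(y) = 49/4. SS_res = 10. SS_tot = 1163/4. R^2 = 1 - 10/(1163/4) = 1123/1163.

1123/1163


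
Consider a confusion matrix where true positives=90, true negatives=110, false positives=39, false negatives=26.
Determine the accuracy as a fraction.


Accuracy = (TP + TN) / (TP + TN + FP + FN) = (90 + 110) / 265 = 40/53.

40/53


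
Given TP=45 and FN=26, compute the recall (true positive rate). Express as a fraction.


Recall = TP / (TP + FN) = 45 / 71 = 45/71.

45/71


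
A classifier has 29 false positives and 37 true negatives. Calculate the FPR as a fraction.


FPR = FP / (FP + TN) = 29 / 66 = 29/66.

29/66


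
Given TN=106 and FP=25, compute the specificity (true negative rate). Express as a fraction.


Specificity = TN / (TN + FP) = 106 / 131 = 106/131.

106/131


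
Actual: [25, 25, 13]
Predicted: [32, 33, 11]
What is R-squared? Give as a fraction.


Mean(y) = 21. SS_res = 117. SS_tot = 96. R^2 = 1 - 117/(96) = -7/32.

-7/32


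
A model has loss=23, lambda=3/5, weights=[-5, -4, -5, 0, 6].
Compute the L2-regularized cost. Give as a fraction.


L2 sq norm = sum(w^2) = 102. J = 23 + 3/5 * 102 = 421/5.

421/5


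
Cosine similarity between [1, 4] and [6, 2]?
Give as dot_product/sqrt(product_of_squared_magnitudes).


dot = 14. |a|^2 = 17, |b|^2 = 40. cos = 14/sqrt(680).

14/sqrt(680)


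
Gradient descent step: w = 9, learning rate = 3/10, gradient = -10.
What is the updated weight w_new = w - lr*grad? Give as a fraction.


w_new = 9 - 3/10 * -10 = 9 - -3 = 12.

12


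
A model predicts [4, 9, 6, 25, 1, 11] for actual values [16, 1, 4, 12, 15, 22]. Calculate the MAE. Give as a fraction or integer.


MAE = (1/6) * (|16-4|=12 + |1-9|=8 + |4-6|=2 + |12-25|=13 + |15-1|=14 + |22-11|=11). Sum = 60. MAE = 10.

10


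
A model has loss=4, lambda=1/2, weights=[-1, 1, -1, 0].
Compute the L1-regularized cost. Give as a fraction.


L1 norm = sum(|w|) = 3. J = 4 + 1/2 * 3 = 11/2.

11/2


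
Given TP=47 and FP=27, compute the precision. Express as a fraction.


Precision = TP / (TP + FP) = 47 / 74 = 47/74.

47/74


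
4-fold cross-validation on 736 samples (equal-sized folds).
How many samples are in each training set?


Each validation fold has 736/4 = 184 samples. Training set = 736 - 184 = 552.

552


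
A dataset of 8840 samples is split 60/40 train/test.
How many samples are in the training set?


Test set = 8840 * 40% = 3536. Training set = 8840 - 3536 = 5304.

5304


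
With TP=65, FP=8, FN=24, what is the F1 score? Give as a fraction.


Precision = 65/73 = 65/73. Recall = 65/89 = 65/89. F1 = 2*P*R/(P+R) = 65/81.

65/81


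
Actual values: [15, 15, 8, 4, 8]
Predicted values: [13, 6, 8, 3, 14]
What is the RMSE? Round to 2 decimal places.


MSE = 24.4000. RMSE = sqrt(24.4000) = 4.94.

4.94


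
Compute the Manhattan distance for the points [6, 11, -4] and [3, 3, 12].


d = sum of absolute differences: |6-3|=3 + |11-3|=8 + |-4-12|=16 = 27.

27


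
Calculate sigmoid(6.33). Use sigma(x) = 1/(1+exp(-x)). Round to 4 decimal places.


sigma(6.33) = 1/(1+e^(-6.33)) = 1/(1+0.001782) = 1/1.001782 = 0.9982.

0.9982


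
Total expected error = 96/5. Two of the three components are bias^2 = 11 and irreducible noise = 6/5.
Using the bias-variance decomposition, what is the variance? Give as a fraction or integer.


Total error = bias^2 + variance + irreducible noise. So variance = 96/5 - 11 - 6/5 = 7.

7


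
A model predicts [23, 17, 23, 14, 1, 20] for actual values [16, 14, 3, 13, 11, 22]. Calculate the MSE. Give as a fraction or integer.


MSE = (1/6) * ((16-23)^2=49 + (14-17)^2=9 + (3-23)^2=400 + (13-14)^2=1 + (11-1)^2=100 + (22-20)^2=4). Sum = 563. MSE = 563/6.

563/6


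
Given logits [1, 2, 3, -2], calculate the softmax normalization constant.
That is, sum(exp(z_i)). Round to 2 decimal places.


Denom = e^1=2.7183 + e^2=7.3891 + e^3=20.0855 + e^-2=0.1353. Sum = 30.3282, which rounds to 30.33.

30.33


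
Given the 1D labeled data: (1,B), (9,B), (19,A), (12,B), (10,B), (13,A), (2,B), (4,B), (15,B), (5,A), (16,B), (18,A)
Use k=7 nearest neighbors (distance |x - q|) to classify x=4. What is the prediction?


Distances: |1-4|=3, |9-4|=5, |19-4|=15, |12-4|=8, |10-4|=6, |13-4|=9, |2-4|=2, |4-4|=0, |15-4|=11, |5-4|=1, |16-4|=12, |18-4|=14. 7 nearest: (4,B), (5,A), (2,B), (1,B), (9,B), (10,B), (12,B). Counts: {'B': 6, 'A': 1}. Majority class: B.

B


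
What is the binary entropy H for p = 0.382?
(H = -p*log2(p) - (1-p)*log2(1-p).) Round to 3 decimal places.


H = -0.382*log2(0.382) - 0.618*log2(0.618) = 0.959.

0.959


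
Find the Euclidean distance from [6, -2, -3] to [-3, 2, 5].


d = sqrt(sum of squared differences). (6--3)^2=81, (-2-2)^2=16, (-3-5)^2=64. Sum = 161.

sqrt(161)


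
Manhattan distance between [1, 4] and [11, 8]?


d = sum of absolute differences: |1-11|=10 + |4-8|=4 = 14.

14


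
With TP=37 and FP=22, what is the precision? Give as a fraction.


Precision = TP / (TP + FP) = 37 / 59 = 37/59.

37/59


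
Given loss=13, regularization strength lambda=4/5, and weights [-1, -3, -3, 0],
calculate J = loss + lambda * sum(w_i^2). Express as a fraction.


L2 sq norm = sum(w^2) = 19. J = 13 + 4/5 * 19 = 141/5.

141/5


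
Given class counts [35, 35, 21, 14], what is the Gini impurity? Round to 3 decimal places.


Total = 105. Proportions: 35/105, 35/105, 21/105, 14/105. sum(p_i^2) = 0.2800. Gini = 1 - 0.2800 = 0.7200, which rounds to 0.720.

0.720


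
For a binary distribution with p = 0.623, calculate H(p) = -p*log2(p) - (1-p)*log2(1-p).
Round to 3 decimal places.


H = -0.623*log2(0.623) - 0.377*log2(0.377) = 0.956.

0.956


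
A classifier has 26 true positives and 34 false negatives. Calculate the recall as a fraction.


Recall = TP / (TP + FN) = 26 / 60 = 13/30.

13/30


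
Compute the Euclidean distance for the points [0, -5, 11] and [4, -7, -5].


d = sqrt(sum of squared differences). (0-4)^2=16, (-5--7)^2=4, (11--5)^2=256. Sum = 276.

sqrt(276)


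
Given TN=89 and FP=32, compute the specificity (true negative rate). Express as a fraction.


Specificity = TN / (TN + FP) = 89 / 121 = 89/121.

89/121


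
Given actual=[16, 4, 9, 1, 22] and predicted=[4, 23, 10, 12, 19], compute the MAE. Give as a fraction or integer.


MAE = (1/5) * (|16-4|=12 + |4-23|=19 + |9-10|=1 + |1-12|=11 + |22-19|=3). Sum = 46. MAE = 46/5.

46/5


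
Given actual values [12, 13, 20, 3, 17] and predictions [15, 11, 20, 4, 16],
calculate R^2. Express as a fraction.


Mean(y) = 13. SS_res = 15. SS_tot = 166. R^2 = 1 - 15/(166) = 151/166.

151/166


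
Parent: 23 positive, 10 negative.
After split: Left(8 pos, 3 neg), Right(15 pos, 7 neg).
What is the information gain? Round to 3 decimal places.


H(parent) = 0.8850. H(left) = 0.8454, H(right) = 0.9024. Weighted = (11/33)*0.8454 + (22/33)*0.9024 = 0.8834. IG = 0.8850 - 0.8834 = 0.0016, which rounds to 0.002.

0.002


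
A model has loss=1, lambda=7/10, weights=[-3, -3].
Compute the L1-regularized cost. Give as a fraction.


L1 norm = sum(|w|) = 6. J = 1 + 7/10 * 6 = 26/5.

26/5


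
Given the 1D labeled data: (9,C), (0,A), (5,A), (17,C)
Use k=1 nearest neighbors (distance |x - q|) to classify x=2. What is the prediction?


Distances: |9-2|=7, |0-2|=2, |5-2|=3, |17-2|=15. 1 nearest: (0,A). Counts: {'A': 1}. Majority class: A.

A


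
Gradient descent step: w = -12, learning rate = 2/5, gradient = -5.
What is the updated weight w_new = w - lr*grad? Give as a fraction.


w_new = -12 - 2/5 * -5 = -12 - -2 = -10.

-10


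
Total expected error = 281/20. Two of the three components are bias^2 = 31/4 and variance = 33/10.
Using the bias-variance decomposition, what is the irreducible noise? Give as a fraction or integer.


Total error = bias^2 + variance + irreducible noise. So irreducible noise = 281/20 - 31/4 - 33/10 = 3.

3


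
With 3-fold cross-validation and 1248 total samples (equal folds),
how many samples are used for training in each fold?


Each validation fold has 1248/3 = 416 samples. Training set = 1248 - 416 = 832.

832


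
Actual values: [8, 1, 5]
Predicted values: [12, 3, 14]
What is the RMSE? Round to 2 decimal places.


MSE = 33.6667. RMSE = sqrt(33.6667) = 5.80.

5.80


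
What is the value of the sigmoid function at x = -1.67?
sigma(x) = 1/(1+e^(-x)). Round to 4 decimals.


sigma(-1.67) = 1/(1+e^(1.67)) = 1/(1+5.312168) = 1/6.312168 = 0.1584.

0.1584


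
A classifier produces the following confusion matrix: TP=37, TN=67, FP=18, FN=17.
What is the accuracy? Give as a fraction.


Accuracy = (TP + TN) / (TP + TN + FP + FN) = (37 + 67) / 139 = 104/139.

104/139


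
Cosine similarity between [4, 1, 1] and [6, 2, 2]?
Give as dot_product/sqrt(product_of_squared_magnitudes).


dot = 28. |a|^2 = 18, |b|^2 = 44. cos = 28/sqrt(792).

28/sqrt(792)


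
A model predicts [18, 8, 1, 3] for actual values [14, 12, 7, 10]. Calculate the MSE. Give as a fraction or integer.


MSE = (1/4) * ((14-18)^2=16 + (12-8)^2=16 + (7-1)^2=36 + (10-3)^2=49). Sum = 117. MSE = 117/4.

117/4


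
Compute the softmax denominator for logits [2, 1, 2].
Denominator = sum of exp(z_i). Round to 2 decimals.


Denom = e^2=7.3891 + e^1=2.7183 + e^2=7.3891. Sum = 17.4965, which rounds to 17.50.

17.50


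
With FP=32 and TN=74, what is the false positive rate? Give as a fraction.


FPR = FP / (FP + TN) = 32 / 106 = 16/53.

16/53


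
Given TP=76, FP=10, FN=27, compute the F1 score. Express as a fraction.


Precision = 76/86 = 38/43. Recall = 76/103 = 76/103. F1 = 2*P*R/(P+R) = 152/189.

152/189


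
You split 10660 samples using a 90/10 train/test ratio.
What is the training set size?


Test set = 10660 * 10% = 1066. Training set = 10660 - 1066 = 9594.

9594


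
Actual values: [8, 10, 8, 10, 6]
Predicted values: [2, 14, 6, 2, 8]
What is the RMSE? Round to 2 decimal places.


MSE = 24.8000. RMSE = sqrt(24.8000) = 4.98.

4.98


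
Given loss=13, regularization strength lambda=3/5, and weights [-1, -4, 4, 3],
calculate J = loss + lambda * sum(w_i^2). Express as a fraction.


L2 sq norm = sum(w^2) = 42. J = 13 + 3/5 * 42 = 191/5.

191/5


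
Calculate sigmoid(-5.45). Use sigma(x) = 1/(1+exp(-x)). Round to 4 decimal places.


sigma(-5.45) = 1/(1+e^(5.45)) = 1/(1+232.758166) = 1/233.758166 = 0.0043.

0.0043


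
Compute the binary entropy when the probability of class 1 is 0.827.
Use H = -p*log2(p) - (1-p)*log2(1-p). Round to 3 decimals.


H = -0.827*log2(0.827) - 0.173*log2(0.173) = 0.665.

0.665


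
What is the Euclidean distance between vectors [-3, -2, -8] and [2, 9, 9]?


d = sqrt(sum of squared differences). (-3-2)^2=25, (-2-9)^2=121, (-8-9)^2=289. Sum = 435.

sqrt(435)


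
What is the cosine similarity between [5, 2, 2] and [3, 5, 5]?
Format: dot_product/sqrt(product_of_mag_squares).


dot = 35. |a|^2 = 33, |b|^2 = 59. cos = 35/sqrt(1947).

35/sqrt(1947)


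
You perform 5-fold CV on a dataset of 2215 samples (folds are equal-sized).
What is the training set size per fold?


Each validation fold has 2215/5 = 443 samples. Training set = 2215 - 443 = 1772.

1772


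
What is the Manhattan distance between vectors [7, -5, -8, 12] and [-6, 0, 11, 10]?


d = sum of absolute differences: |7--6|=13 + |-5-0|=5 + |-8-11|=19 + |12-10|=2 = 39.

39


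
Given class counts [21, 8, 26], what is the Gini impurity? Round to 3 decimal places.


Total = 55. Proportions: 21/55, 8/55, 26/55. sum(p_i^2) = 0.3904. Gini = 1 - 0.3904 = 0.6096, which rounds to 0.610.

0.610


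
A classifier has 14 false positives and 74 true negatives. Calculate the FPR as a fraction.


FPR = FP / (FP + TN) = 14 / 88 = 7/44.

7/44


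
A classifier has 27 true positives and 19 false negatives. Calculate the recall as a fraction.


Recall = TP / (TP + FN) = 27 / 46 = 27/46.

27/46


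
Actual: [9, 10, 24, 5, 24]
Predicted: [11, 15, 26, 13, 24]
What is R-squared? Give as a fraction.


Mean(y) = 72/5. SS_res = 97. SS_tot = 1606/5. R^2 = 1 - 97/(1606/5) = 1121/1606.

1121/1606


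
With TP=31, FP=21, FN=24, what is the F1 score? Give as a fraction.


Precision = 31/52 = 31/52. Recall = 31/55 = 31/55. F1 = 2*P*R/(P+R) = 62/107.

62/107


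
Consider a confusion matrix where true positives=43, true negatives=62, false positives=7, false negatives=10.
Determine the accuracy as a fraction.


Accuracy = (TP + TN) / (TP + TN + FP + FN) = (43 + 62) / 122 = 105/122.

105/122


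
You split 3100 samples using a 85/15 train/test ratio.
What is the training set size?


Test set = 3100 * 15% = 465. Training set = 3100 - 465 = 2635.

2635


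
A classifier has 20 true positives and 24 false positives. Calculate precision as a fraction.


Precision = TP / (TP + FP) = 20 / 44 = 5/11.

5/11


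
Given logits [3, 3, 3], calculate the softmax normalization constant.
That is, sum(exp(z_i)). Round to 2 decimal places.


Denom = e^3=20.0855 + e^3=20.0855 + e^3=20.0855. Sum = 60.2565, which rounds to 60.26.

60.26


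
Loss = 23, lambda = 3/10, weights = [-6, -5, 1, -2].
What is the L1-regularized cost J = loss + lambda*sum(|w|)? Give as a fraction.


L1 norm = sum(|w|) = 14. J = 23 + 3/10 * 14 = 136/5.

136/5


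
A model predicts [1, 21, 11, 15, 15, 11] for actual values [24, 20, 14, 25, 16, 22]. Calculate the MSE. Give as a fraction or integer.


MSE = (1/6) * ((24-1)^2=529 + (20-21)^2=1 + (14-11)^2=9 + (25-15)^2=100 + (16-15)^2=1 + (22-11)^2=121). Sum = 761. MSE = 761/6.

761/6


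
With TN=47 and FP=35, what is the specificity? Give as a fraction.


Specificity = TN / (TN + FP) = 47 / 82 = 47/82.

47/82


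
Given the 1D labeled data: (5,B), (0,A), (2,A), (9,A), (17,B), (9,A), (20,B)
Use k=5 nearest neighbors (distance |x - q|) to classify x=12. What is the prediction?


Distances: |5-12|=7, |0-12|=12, |2-12|=10, |9-12|=3, |17-12|=5, |9-12|=3, |20-12|=8. 5 nearest: (9,A), (9,A), (17,B), (5,B), (20,B). Counts: {'A': 2, 'B': 3}. Majority class: B.

B


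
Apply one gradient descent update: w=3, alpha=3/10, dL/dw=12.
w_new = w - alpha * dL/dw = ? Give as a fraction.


w_new = 3 - 3/10 * 12 = 3 - 18/5 = -3/5.

-3/5


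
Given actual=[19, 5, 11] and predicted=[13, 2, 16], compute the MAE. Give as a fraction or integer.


MAE = (1/3) * (|19-13|=6 + |5-2|=3 + |11-16|=5). Sum = 14. MAE = 14/3.

14/3


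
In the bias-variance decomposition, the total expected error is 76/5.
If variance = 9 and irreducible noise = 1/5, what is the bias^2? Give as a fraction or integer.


Total error = bias^2 + variance + irreducible noise. So bias^2 = 76/5 - 9 - 1/5 = 6.

6


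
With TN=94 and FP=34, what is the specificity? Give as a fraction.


Specificity = TN / (TN + FP) = 94 / 128 = 47/64.

47/64


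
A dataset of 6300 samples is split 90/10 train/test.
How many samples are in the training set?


Test set = 6300 * 10% = 630. Training set = 6300 - 630 = 5670.

5670


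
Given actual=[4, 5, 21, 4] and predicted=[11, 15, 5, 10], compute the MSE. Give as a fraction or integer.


MSE = (1/4) * ((4-11)^2=49 + (5-15)^2=100 + (21-5)^2=256 + (4-10)^2=36). Sum = 441. MSE = 441/4.

441/4


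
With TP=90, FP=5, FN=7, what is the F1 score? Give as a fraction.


Precision = 90/95 = 18/19. Recall = 90/97 = 90/97. F1 = 2*P*R/(P+R) = 15/16.

15/16


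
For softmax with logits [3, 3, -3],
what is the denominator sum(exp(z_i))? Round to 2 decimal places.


Denom = e^3=20.0855 + e^3=20.0855 + e^-3=0.0498. Sum = 40.2208, which rounds to 40.22.

40.22


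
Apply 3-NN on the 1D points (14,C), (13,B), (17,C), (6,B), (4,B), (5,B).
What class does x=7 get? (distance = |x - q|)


Distances: |14-7|=7, |13-7|=6, |17-7|=10, |6-7|=1, |4-7|=3, |5-7|=2. 3 nearest: (6,B), (5,B), (4,B). Counts: {'B': 3}. Majority class: B.

B
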